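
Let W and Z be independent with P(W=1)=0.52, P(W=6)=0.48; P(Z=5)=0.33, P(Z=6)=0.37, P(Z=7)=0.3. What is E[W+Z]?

9.37

E[W+Z] = Σ_w Σ_z (w+z) · P(W=w)P(Z=z)
 = 6·0.1716 + 7·0.1924 + 8·0.156 + 11·0.1584 + 12·0.1776 + 13·0.144
 = 1.0296 + 1.3468 + 1.248 + 1.7424 + 2.1312 + 1.872
 = 9.37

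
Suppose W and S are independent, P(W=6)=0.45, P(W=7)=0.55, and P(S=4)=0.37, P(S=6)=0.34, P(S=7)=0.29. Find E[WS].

E[WS] = Σ_w Σ_s ws · P(W=w)P(S=s)
 = 24·0.1665 + 36·0.153 + 42·0.1305 + 28·0.2035 + 42·0.187 + 49·0.1595
 = 3.996 + 5.508 + 5.481 + 5.698 + 7.854 + 7.8155
 = 36.3525

36.3525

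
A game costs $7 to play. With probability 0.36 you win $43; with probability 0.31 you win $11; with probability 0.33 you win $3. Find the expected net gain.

E[payout] = 43·0.36 + 11·0.31 + 3·0.33
 = 15.48 + 3.41 + 0.99
 = 19.88
Net = 19.88 - 7 = 12.88

12.88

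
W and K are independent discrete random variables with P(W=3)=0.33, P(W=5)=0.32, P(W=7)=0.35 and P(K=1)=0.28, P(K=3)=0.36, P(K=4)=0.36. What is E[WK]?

E[WK] = Σ_w Σ_k wk · P(W=w)P(K=k)
 = 3·0.0924 + 9·0.1188 + 12·0.1188 + 5·0.0896 + 15·0.1152 + 20·0.1152 + 7·0.098 + 21·0.126 + 28·0.126
 = 0.2772 + 1.0692 + 1.4256 + 0.448 + 1.728 + 2.304 + 0.686 + 2.646 + 3.528
 = 14.112

14.112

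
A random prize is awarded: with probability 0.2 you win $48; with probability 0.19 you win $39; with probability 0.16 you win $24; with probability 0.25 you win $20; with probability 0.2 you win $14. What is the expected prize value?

28.65

E[payout] = 48·0.2 + 39·0.19 + 24·0.16 + 20·0.25 + 14·0.2
 = 9.6 + 7.41 + 3.84 + 5 + 2.8
 = 28.65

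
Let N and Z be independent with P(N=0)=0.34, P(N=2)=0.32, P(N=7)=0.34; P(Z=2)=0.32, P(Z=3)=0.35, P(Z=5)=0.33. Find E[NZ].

E[NZ] = Σ_n Σ_z nz · P(N=n)P(Z=z)
 = 0·0.1088 + 0·0.119 + 0·0.1122 + 4·0.1024 + 6·0.112 + 10·0.1056 + 14·0.1088 + 21·0.119 + 35·0.1122
 = 0 + 0 + 0 + 0.4096 + 0.672 + 1.056 + 1.5232 + 2.499 + 3.927
 = 10.0868

10.0868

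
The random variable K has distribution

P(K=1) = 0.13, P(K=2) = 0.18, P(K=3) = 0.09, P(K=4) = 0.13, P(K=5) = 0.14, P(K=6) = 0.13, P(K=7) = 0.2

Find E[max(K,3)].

E[max(K,3)] = Σ max(k,3)·P(K=k)
 = 3·0.13 + 3·0.18 + 3·0.09 + 4·0.13 + 5·0.14 + 6·0.13 + 7·0.2
 = 0.39 + 0.54 + 0.27 + 0.52 + 0.7 + 0.78 + 1.4
 = 4.6

4.6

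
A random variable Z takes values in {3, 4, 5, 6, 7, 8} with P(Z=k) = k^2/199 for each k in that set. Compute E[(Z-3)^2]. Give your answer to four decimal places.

E[(Z-3)^2] = Σ (z-3)^2·P(Z=z)
 = 0·9/199 + 1·16/199 + 4·25/199 + 9·36/199 + 16·49/199 + 25·64/199
 = 0 + 16/199 + 100/199 + 324/199 + 784/199 + 1600/199
 = 2824/199

14.1910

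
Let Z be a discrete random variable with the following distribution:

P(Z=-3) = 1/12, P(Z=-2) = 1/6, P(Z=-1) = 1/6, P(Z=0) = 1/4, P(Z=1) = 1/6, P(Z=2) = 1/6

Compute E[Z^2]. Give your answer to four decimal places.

2.4167

E[Z^2] = Σ z^2·P(Z=z)
 = 9·1/12 + 4·1/6 + 1·1/6 + 0·1/4 + 1·1/6 + 4·1/6
 = 3/4 + 2/3 + 1/6 + 0 + 1/6 + 2/3
 = 29/12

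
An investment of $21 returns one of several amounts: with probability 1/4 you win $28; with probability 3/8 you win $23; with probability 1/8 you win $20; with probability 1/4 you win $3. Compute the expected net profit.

-2.125

E[payout] = 28·1/4 + 23·3/8 + 20·1/8 + 3·1/4
 = 7 + 69/8 + 5/2 + 3/4
 = 151/8
Net = 151/8 - 21 = -17/8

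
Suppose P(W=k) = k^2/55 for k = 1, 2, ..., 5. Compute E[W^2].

E[W^2] = Σ w^2·P(W=w)
 = 1·1/55 + 4·4/55 + 9·9/55 + 16·16/55 + 25·5/11
 = 1/55 + 16/55 + 81/55 + 256/55 + 125/11
 = 89/5

17.8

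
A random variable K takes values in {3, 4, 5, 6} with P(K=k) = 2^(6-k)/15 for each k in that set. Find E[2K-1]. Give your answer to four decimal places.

6.4667

E[2K-1] = Σ (2k-1)·P(K=k)
 = 5·8/15 + 7·4/15 + 9·2/15 + 11·1/15
 = 8/3 + 28/15 + 6/5 + 11/15
 = 97/15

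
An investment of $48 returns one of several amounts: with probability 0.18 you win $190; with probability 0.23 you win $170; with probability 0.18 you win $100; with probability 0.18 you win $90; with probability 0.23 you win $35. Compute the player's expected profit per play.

67.55

E[payout] = 190·0.18 + 170·0.23 + 100·0.18 + 90·0.18 + 35·0.23
 = 34.2 + 39.1 + 18 + 16.2 + 8.05
 = 115.55
Net = 115.55 - 48 = 67.55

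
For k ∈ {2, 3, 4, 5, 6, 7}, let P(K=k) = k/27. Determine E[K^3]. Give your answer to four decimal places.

173.1481

E[K^3] = Σ k^3·P(K=k)
 = 8·2/27 + 27·1/9 + 64·4/27 + 125·5/27 + 216·2/9 + 343·7/27
 = 16/27 + 3 + 256/27 + 625/27 + 48 + 2401/27
 = 4675/27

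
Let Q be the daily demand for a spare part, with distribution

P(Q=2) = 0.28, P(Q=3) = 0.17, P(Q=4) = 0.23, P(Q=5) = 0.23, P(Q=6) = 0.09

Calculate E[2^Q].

E[2^Q] = Σ 2^q·P(Q=q)
 = 4·0.28 + 8·0.17 + 16·0.23 + 32·0.23 + 64·0.09
 = 1.12 + 1.36 + 3.68 + 7.36 + 5.76
 = 19.28

19.28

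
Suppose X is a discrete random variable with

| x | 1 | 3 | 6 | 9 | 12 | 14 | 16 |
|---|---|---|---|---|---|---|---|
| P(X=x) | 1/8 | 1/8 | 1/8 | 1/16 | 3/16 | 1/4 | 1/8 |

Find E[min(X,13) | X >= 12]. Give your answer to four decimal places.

P(X >= 12) = 3/16 + 1/4 + 1/8 = 9/16.
E[min(X,13) | X >= 12] = [12·3/16 + 13·1/4 + 13·1/8] / (9/16)
 = 57/8 / (9/16)
 = 38/3

12.6667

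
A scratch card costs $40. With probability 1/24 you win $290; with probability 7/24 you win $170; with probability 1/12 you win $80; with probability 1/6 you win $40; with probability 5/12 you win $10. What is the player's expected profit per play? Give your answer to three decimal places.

39.167

E[payout] = 290·1/24 + 170·7/24 + 80·1/12 + 40·1/6 + 10·5/12
 = 145/12 + 595/12 + 20/3 + 20/3 + 25/6
 = 475/6
Net = 475/6 - 40 = 235/6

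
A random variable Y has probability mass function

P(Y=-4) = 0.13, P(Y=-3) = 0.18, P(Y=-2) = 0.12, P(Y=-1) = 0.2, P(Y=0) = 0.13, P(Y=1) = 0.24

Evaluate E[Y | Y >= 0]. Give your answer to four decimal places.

P(Y >= 0) = 0.13 + 0.24 = 0.37.
E[Y | Y >= 0] = [0·0.13 + 1·0.24] / 0.37
 = 0.24 / 0.37
 = 24/37

0.6486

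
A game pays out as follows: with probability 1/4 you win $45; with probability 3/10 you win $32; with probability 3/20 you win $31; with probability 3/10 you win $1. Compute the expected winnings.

E[payout] = 45·1/4 + 32·3/10 + 31·3/20 + 1·3/10
 = 45/4 + 48/5 + 93/20 + 3/10
 = 129/5

25.8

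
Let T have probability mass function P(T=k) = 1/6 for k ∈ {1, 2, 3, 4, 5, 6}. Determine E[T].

3.5

E[T] = Σ t·P(T=t)
 = 1·1/6 + 2·1/6 + 3·1/6 + 4·1/6 + 5·1/6 + 6·1/6
 = 1/6 + 1/3 + 1/2 + 2/3 + 5/6 + 1
 = 7/2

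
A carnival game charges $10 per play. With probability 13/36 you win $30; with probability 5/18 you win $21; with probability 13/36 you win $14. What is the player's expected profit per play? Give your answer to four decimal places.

11.7222

E[payout] = 30·13/36 + 21·5/18 + 14·13/36
 = 65/6 + 35/6 + 91/18
 = 391/18
Net = 391/18 - 10 = 211/18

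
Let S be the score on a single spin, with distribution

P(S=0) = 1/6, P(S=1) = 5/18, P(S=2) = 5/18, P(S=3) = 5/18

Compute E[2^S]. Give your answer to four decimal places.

E[2^S] = Σ 2^s·P(S=s)
 = 1·1/6 + 2·5/18 + 4·5/18 + 8·5/18
 = 1/6 + 5/9 + 10/9 + 20/9
 = 73/18

4.0556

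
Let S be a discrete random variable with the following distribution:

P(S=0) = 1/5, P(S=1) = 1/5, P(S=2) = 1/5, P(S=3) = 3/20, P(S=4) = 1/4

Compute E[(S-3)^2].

E[(S-3)^2] = Σ (s-3)^2·P(S=s)
 = 9·1/5 + 4·1/5 + 1·1/5 + 0·3/20 + 1·1/4
 = 9/5 + 4/5 + 1/5 + 0 + 1/4
 = 61/20

3.05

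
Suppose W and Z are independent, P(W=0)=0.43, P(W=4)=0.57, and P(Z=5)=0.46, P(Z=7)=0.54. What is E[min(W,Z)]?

2.28

E[min(W,Z)] = Σ_w Σ_z min(w,z) · P(W=w)P(Z=z)
 = 0·0.1978 + 0·0.2322 + 4·0.2622 + 4·0.3078
 = 0 + 0 + 1.0488 + 1.2312
 = 2.28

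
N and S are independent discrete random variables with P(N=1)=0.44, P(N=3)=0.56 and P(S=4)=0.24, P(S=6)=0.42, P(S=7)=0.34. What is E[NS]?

E[NS] = Σ_n Σ_s ns · P(N=n)P(S=s)
 = 4·0.1056 + 6·0.1848 + 7·0.1496 + 12·0.1344 + 18·0.2352 + 21·0.1904
 = 0.4224 + 1.1088 + 1.0472 + 1.6128 + 4.2336 + 3.9984
 = 12.4232

12.4232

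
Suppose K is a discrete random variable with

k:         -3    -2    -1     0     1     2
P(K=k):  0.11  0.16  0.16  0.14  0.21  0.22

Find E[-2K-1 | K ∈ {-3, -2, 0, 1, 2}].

P(K ∈ {-3, -2, 0, 1, 2}) = 0.11 + 0.16 + 0.14 + 0.21 + 0.22 = 0.84.
E[-2K-1 | K ∈ {-3, -2, 0, 1, 2}] = [5·0.11 + 3·0.16 + (-1)·0.14 + (-3)·0.21 + (-5)·0.22] / 0.84
 = -0.84 / 0.84
 = -1

-1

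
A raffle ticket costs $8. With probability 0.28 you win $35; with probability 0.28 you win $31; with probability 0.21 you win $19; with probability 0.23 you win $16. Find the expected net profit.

E[payout] = 35·0.28 + 31·0.28 + 19·0.21 + 16·0.23
 = 9.8 + 8.68 + 3.99 + 3.68
 = 26.15
Net = 26.15 - 8 = 18.15

18.15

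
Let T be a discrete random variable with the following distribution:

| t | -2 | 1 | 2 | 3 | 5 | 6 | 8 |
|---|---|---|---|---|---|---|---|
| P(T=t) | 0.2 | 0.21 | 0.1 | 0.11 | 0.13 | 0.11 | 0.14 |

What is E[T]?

2.77

E[T] = Σ t·P(T=t)
 = (-2)·0.2 + 1·0.21 + 2·0.1 + 3·0.11 + 5·0.13 + 6·0.11 + 8·0.14
 = (-0.4) + 0.21 + 0.2 + 0.33 + 0.65 + 0.66 + 1.12
 = 2.77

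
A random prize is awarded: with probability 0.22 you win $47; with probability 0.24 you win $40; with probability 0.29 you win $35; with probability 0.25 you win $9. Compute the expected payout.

E[payout] = 47·0.22 + 40·0.24 + 35·0.29 + 9·0.25
 = 10.34 + 9.6 + 10.15 + 2.25
 = 32.34

32.34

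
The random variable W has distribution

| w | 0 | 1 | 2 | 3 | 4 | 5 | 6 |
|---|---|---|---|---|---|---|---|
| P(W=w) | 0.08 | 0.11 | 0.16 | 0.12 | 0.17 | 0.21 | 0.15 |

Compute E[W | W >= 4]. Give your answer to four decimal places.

4.9623

P(W >= 4) = 0.17 + 0.21 + 0.15 = 0.53.
E[W | W >= 4] = [4·0.17 + 5·0.21 + 6·0.15] / 0.53
 = 2.63 / 0.53
 = 263/53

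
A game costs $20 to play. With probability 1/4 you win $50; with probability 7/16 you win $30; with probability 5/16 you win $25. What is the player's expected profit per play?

E[payout] = 50·1/4 + 30·7/16 + 25·5/16
 = 25/2 + 105/8 + 125/16
 = 535/16
Net = 535/16 - 20 = 215/16

13.4375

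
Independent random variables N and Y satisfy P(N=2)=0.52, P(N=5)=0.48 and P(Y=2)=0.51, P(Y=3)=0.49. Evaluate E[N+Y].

E[N+Y] = Σ_n Σ_y (n+y) · P(N=n)P(Y=y)
 = 4·0.2652 + 5·0.2548 + 7·0.2448 + 8·0.2352
 = 1.0608 + 1.274 + 1.7136 + 1.8816
 = 5.93

5.93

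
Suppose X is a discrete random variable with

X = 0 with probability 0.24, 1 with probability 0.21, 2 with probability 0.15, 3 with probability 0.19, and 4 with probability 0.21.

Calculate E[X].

1.92

E[X] = Σ x·P(X=x)
 = 0·0.24 + 1·0.21 + 2·0.15 + 3·0.19 + 4·0.21
 = 0 + 0.21 + 0.3 + 0.57 + 0.84
 = 1.92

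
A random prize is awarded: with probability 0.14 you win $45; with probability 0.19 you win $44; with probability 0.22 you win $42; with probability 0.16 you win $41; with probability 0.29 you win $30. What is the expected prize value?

E[payout] = 45·0.14 + 44·0.19 + 42·0.22 + 41·0.16 + 30·0.29
 = 6.3 + 8.36 + 9.24 + 6.56 + 8.7
 = 39.16

39.16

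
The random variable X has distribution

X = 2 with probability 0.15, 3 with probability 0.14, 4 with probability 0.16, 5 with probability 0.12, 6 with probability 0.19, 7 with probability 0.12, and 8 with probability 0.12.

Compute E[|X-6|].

1.82

E[|X-6|] = Σ |x-6|·P(X=x)
 = 4·0.15 + 3·0.14 + 2·0.16 + 1·0.12 + 0·0.19 + 1·0.12 + 2·0.12
 = 0.6 + 0.42 + 0.32 + 0.12 + 0 + 0.12 + 0.24
 = 1.82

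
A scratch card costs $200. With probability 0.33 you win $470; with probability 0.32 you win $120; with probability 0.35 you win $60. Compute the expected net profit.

14.5

E[payout] = 470·0.33 + 120·0.32 + 60·0.35
 = 155.1 + 38.4 + 21
 = 214.5
Net = 214.5 - 200 = 14.5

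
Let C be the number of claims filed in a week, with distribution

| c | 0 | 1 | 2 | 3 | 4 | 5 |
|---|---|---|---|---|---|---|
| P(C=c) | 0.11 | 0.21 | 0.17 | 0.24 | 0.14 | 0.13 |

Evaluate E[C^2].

8.54

E[C^2] = Σ c^2·P(C=c)
 = 0·0.11 + 1·0.21 + 4·0.17 + 9·0.24 + 16·0.14 + 25·0.13
 = 0 + 0.21 + 0.68 + 2.16 + 2.24 + 3.25
 = 8.54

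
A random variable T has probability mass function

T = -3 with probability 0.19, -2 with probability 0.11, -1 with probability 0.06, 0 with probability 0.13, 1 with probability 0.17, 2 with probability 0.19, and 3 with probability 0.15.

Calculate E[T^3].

-0.33

E[T^3] = Σ t^3·P(T=t)
 = (-27)·0.19 + (-8)·0.11 + (-1)·0.06 + 0·0.13 + 1·0.17 + 8·0.19 + 27·0.15
 = (-5.13) + (-0.88) + (-0.06) + 0 + 0.17 + 1.52 + 4.05
 = -0.33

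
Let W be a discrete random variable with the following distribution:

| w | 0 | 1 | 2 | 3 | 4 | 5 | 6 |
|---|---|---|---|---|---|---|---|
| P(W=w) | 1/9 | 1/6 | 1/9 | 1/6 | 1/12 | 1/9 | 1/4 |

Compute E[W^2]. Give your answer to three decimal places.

15.222

E[W^2] = Σ w^2·P(W=w)
 = 0·1/9 + 1·1/6 + 4·1/9 + 9·1/6 + 16·1/12 + 25·1/9 + 36·1/4
 = 0 + 1/6 + 4/9 + 3/2 + 4/3 + 25/9 + 9
 = 137/9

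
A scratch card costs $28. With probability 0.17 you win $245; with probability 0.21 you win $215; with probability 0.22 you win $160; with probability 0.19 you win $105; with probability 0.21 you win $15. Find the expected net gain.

117.1

E[payout] = 245·0.17 + 215·0.21 + 160·0.22 + 105·0.19 + 15·0.21
 = 41.65 + 45.15 + 35.2 + 19.95 + 3.15
 = 145.1
Net = 145.1 - 28 = 117.1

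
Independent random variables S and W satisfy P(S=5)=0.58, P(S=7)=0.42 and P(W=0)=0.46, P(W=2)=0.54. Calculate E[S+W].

E[S+W] = Σ_s Σ_w (s+w) · P(S=s)P(W=w)
 = 5·0.2668 + 7·0.3132 + 7·0.1932 + 9·0.2268
 = 1.334 + 2.1924 + 1.3524 + 2.0412
 = 6.92

6.92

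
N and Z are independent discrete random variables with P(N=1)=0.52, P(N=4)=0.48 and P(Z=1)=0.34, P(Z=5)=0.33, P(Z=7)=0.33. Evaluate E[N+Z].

6.74

E[N+Z] = Σ_n Σ_z (n+z) · P(N=n)P(Z=z)
 = 2·0.1768 + 6·0.1716 + 8·0.1716 + 5·0.1632 + 9·0.1584 + 11·0.1584
 = 0.3536 + 1.0296 + 1.3728 + 0.816 + 1.4256 + 1.7424
 = 6.74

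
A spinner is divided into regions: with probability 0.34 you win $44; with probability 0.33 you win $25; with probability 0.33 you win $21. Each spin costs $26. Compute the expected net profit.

4.14

E[payout] = 44·0.34 + 25·0.33 + 21·0.33
 = 14.96 + 8.25 + 6.93
 = 30.14
Net = 30.14 - 26 = 4.14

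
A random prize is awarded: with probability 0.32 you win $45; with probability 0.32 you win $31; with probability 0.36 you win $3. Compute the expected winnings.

25.4

E[payout] = 45·0.32 + 31·0.32 + 3·0.36
 = 14.4 + 9.92 + 1.08
 = 25.4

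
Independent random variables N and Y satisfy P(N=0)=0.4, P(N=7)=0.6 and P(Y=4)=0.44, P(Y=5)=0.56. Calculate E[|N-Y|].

E[|N-Y|] = Σ_n Σ_y |n-y| · P(N=n)P(Y=y)
 = 4·0.176 + 5·0.224 + 3·0.264 + 2·0.336
 = 0.704 + 1.12 + 0.792 + 0.672
 = 3.288

3.288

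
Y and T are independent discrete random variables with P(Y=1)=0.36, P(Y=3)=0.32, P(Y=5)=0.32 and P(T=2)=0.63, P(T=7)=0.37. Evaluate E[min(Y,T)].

E[min(Y,T)] = Σ_y Σ_t min(y,t) · P(Y=y)P(T=t)
 = 1·0.2268 + 1·0.1332 + 2·0.2016 + 3·0.1184 + 2·0.2016 + 5·0.1184
 = 0.2268 + 0.1332 + 0.4032 + 0.3552 + 0.4032 + 0.592
 = 2.1136

2.1136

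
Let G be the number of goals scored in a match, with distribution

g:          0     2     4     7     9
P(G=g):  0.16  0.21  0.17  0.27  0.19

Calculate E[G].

4.7

E[G] = Σ g·P(G=g)
 = 0·0.16 + 2·0.21 + 4·0.17 + 7·0.27 + 9·0.19
 = 0 + 0.42 + 0.68 + 1.89 + 1.71
 = 4.7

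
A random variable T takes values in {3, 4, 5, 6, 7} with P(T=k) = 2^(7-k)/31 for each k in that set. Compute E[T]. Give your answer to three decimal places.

3.839

E[T] = Σ t·P(T=t)
 = 3·16/31 + 4·8/31 + 5·4/31 + 6·2/31 + 7·1/31
 = 48/31 + 32/31 + 20/31 + 12/31 + 7/31
 = 119/31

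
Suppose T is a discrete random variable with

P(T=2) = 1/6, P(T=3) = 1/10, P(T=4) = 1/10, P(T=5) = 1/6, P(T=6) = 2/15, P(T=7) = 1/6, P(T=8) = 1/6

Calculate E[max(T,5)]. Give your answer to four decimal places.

5.9667

E[max(T,5)] = Σ max(t,5)·P(T=t)
 = 5·1/6 + 5·1/10 + 5·1/10 + 5·1/6 + 6·2/15 + 7·1/6 + 8·1/6
 = 5/6 + 1/2 + 1/2 + 5/6 + 4/5 + 7/6 + 4/3
 = 179/30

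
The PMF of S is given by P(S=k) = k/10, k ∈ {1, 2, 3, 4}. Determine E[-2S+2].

-4

E[-2S+2] = Σ (-2s+2)·P(S=s)
 = 0·1/10 + (-2)·1/5 + (-4)·3/10 + (-6)·2/5
 = 0 + (-2/5) + (-6/5) + (-12/5)
 = -4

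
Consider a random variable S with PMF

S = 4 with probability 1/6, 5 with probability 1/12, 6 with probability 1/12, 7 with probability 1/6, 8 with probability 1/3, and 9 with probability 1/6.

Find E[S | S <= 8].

6.5

P(S <= 8) = 1/6 + 1/12 + 1/12 + 1/6 + 1/3 = 5/6.
E[S | S <= 8] = [4·1/6 + 5·1/12 + 6·1/12 + 7·1/6 + 8·1/3] / (5/6)
 = 65/12 / (5/6)
 = 13/2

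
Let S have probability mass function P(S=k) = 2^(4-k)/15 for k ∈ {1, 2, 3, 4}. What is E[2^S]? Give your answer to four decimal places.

E[2^S] = Σ 2^s·P(S=s)
 = 2·8/15 + 4·4/15 + 8·2/15 + 16·1/15
 = 16/15 + 16/15 + 16/15 + 16/15
 = 64/15

4.2667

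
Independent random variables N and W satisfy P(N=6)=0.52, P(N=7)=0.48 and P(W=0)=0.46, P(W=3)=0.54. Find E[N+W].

E[N+W] = Σ_n Σ_w (n+w) · P(N=n)P(W=w)
 = 6·0.2392 + 9·0.2808 + 7·0.2208 + 10·0.2592
 = 1.4352 + 2.5272 + 1.5456 + 2.592
 = 8.1

8.1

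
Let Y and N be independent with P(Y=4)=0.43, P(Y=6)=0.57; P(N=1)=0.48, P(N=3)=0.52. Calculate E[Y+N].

7.18

E[Y+N] = Σ_y Σ_n (y+n) · P(Y=y)P(N=n)
 = 5·0.2064 + 7·0.2236 + 7·0.2736 + 9·0.2964
 = 1.032 + 1.5652 + 1.9152 + 2.6676
 = 7.18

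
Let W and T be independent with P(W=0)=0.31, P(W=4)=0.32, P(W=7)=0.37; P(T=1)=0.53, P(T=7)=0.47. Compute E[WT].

E[WT] = Σ_w Σ_t wt · P(W=w)P(T=t)
 = 0·0.1643 + 0·0.1457 + 4·0.1696 + 28·0.1504 + 7·0.1961 + 49·0.1739
 = 0 + 0 + 0.6784 + 4.2112 + 1.3727 + 8.5211
 = 14.7834

14.7834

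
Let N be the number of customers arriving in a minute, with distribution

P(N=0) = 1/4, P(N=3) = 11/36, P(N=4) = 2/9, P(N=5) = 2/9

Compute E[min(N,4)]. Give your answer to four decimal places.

E[min(N,4)] = Σ min(n,4)·P(N=n)
 = 0·1/4 + 3·11/36 + 4·2/9 + 4·2/9
 = 0 + 11/12 + 8/9 + 8/9
 = 97/36

2.6944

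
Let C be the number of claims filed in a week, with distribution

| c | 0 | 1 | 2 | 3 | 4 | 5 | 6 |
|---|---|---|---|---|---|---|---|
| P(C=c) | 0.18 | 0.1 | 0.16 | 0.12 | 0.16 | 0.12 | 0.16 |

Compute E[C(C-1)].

E[C(C-1)] = Σ c(c-1)·P(C=c)
 = 0·0.18 + 0·0.1 + 2·0.16 + 6·0.12 + 12·0.16 + 20·0.12 + 30·0.16
 = 0 + 0 + 0.32 + 0.72 + 1.92 + 2.4 + 4.8
 = 10.16

10.16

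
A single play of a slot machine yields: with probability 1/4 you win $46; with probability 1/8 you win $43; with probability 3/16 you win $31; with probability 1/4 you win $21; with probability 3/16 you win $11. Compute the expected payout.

30

E[payout] = 46·1/4 + 43·1/8 + 31·3/16 + 21·1/4 + 11·3/16
 = 23/2 + 43/8 + 93/16 + 21/4 + 33/16
 = 30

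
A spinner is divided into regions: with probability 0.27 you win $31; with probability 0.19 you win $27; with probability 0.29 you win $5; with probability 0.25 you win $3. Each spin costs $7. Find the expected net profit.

8.7

E[payout] = 31·0.27 + 27·0.19 + 5·0.29 + 3·0.25
 = 8.37 + 5.13 + 1.45 + 0.75
 = 15.7
Net = 15.7 - 7 = 8.7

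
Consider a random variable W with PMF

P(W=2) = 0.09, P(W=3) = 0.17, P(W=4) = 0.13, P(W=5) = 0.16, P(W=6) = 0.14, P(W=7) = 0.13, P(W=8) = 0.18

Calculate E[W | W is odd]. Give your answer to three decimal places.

4.826

P(W is odd) = 0.17 + 0.16 + 0.13 = 0.46.
E[W | W is odd] = [3·0.17 + 5·0.16 + 7·0.13] / 0.46
 = 2.22 / 0.46
 = 111/23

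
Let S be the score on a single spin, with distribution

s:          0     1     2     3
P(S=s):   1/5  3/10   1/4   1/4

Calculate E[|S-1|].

0.95

E[|S-1|] = Σ |s-1|·P(S=s)
 = 1·1/5 + 0·3/10 + 1·1/4 + 2·1/4
 = 1/5 + 0 + 1/4 + 1/2
 = 19/20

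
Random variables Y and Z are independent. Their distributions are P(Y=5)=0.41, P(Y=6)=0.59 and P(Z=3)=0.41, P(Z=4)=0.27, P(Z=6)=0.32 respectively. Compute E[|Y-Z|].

E[|Y-Z|] = Σ_y Σ_z |y-z| · P(Y=y)P(Z=z)
 = 2·0.1681 + 1·0.1107 + 1·0.1312 + 3·0.2419 + 2·0.1593 + 0·0.1888
 = 0.3362 + 0.1107 + 0.1312 + 0.7257 + 0.3186 + 0
 = 1.6224

1.6224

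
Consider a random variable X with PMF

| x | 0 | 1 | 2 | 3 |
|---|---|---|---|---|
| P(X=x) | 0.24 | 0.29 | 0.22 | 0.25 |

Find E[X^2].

3.42

E[X^2] = Σ x^2·P(X=x)
 = 0·0.24 + 1·0.29 + 4·0.22 + 9·0.25
 = 0 + 0.29 + 0.88 + 2.25
 = 3.42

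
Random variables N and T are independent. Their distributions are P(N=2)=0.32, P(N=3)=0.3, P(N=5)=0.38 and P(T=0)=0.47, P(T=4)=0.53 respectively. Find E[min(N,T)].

1.6218

E[min(N,T)] = Σ_n Σ_t min(n,t) · P(N=n)P(T=t)
 = 0·0.1504 + 2·0.1696 + 0·0.141 + 3·0.159 + 0·0.1786 + 4·0.2014
 = 0 + 0.3392 + 0 + 0.477 + 0 + 0.8056
 = 1.6218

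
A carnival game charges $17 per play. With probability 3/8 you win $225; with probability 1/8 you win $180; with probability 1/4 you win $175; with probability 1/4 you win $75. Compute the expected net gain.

152.375

E[payout] = 225·3/8 + 180·1/8 + 175·1/4 + 75·1/4
 = 675/8 + 45/2 + 175/4 + 75/4
 = 1355/8
Net = 1355/8 - 17 = 1219/8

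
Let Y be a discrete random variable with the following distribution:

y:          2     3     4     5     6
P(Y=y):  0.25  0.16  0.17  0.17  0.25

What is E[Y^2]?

18.41

E[Y^2] = Σ y^2·P(Y=y)
 = 4·0.25 + 9·0.16 + 16·0.17 + 25·0.17 + 36·0.25
 = 1 + 1.44 + 2.72 + 4.25 + 9
 = 18.41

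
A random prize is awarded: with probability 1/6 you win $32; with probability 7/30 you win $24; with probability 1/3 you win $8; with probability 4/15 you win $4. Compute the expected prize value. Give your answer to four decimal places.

14.6667

E[payout] = 32·1/6 + 24·7/30 + 8·1/3 + 4·4/15
 = 16/3 + 28/5 + 8/3 + 16/15
 = 44/3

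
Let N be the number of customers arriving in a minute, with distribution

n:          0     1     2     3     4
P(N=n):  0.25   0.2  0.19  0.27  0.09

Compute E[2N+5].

8.5

E[2N+5] = Σ (2n+5)·P(N=n)
 = 5·0.25 + 7·0.2 + 9·0.19 + 11·0.27 + 13·0.09
 = 1.25 + 1.4 + 1.71 + 2.97 + 1.17
 = 8.5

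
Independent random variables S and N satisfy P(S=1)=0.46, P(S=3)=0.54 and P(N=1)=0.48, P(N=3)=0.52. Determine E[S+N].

4.12

E[S+N] = Σ_s Σ_n (s+n) · P(S=s)P(N=n)
 = 2·0.2208 + 4·0.2392 + 4·0.2592 + 6·0.2808
 = 0.4416 + 0.9568 + 1.0368 + 1.6848
 = 4.12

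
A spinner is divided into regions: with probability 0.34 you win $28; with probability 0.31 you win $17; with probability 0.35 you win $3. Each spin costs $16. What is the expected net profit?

-0.16

E[payout] = 28·0.34 + 17·0.31 + 3·0.35
 = 9.52 + 5.27 + 1.05
 = 15.84
Net = 15.84 - 16 = -0.16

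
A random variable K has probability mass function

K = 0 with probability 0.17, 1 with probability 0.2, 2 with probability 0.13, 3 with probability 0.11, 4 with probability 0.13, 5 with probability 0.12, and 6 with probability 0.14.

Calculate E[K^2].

11.83

E[K^2] = Σ k^2·P(K=k)
 = 0·0.17 + 1·0.2 + 4·0.13 + 9·0.11 + 16·0.13 + 25·0.12 + 36·0.14
 = 0 + 0.2 + 0.52 + 0.99 + 2.08 + 3 + 5.04
 = 11.83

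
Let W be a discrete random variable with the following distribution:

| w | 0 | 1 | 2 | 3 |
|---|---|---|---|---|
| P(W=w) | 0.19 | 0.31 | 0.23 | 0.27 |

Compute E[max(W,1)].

E[max(W,1)] = Σ max(w,1)·P(W=w)
 = 1·0.19 + 1·0.31 + 2·0.23 + 3·0.27
 = 0.19 + 0.31 + 0.46 + 0.81
 = 1.77

1.77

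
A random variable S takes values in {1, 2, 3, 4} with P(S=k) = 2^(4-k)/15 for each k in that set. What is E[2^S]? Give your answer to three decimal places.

4.267

E[2^S] = Σ 2^s·P(S=s)
 = 2·8/15 + 4·4/15 + 8·2/15 + 16·1/15
 = 16/15 + 16/15 + 16/15 + 16/15
 = 64/15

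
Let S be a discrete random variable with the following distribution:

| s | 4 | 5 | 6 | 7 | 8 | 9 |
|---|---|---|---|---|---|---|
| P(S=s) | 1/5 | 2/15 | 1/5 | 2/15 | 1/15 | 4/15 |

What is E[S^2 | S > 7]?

P(S > 7) = 1/15 + 4/15 = 1/3.
E[S^2 | S > 7] = [64·1/15 + 81·4/15] / (1/3)
 = 388/15 / (1/3)
 = 388/5

77.6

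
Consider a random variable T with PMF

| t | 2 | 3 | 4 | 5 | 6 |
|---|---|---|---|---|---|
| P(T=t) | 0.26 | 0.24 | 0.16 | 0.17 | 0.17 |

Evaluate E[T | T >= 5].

5.5

P(T >= 5) = 0.17 + 0.17 = 0.34.
E[T | T >= 5] = [5·0.17 + 6·0.17] / 0.34
 = 1.87 / 0.34
 = 11/2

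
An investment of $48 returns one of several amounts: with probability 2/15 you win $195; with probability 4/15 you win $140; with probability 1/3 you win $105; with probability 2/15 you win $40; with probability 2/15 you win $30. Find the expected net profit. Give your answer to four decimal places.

E[payout] = 195·2/15 + 140·4/15 + 105·1/3 + 40·2/15 + 30·2/15
 = 26 + 112/3 + 35 + 16/3 + 4
 = 323/3
Net = 323/3 - 48 = 179/3

59.6667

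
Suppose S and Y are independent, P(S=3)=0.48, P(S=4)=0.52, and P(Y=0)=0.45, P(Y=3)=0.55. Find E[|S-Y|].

E[|S-Y|] = Σ_s Σ_y |s-y| · P(S=s)P(Y=y)
 = 3·0.216 + 0·0.264 + 4·0.234 + 1·0.286
 = 0.648 + 0 + 0.936 + 0.286
 = 1.87

1.87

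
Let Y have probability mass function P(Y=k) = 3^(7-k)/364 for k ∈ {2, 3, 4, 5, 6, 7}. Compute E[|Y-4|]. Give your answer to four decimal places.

1.6071

E[|Y-4|] = Σ |y-4|·P(Y=y)
 = 2·243/364 + 1·81/364 + 0·27/364 + 1·9/364 + 2·3/364 + 3·1/364
 = 243/182 + 81/364 + 0 + 9/364 + 3/182 + 3/364
 = 45/28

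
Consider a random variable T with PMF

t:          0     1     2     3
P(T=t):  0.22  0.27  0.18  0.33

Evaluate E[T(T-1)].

2.34

E[T(T-1)] = Σ t(t-1)·P(T=t)
 = 0·0.22 + 0·0.27 + 2·0.18 + 6·0.33
 = 0 + 0 + 0.36 + 1.98
 = 2.34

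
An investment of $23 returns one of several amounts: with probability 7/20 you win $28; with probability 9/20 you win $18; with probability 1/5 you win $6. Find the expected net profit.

-3.9

E[payout] = 28·7/20 + 18·9/20 + 6·1/5
 = 49/5 + 81/10 + 6/5
 = 191/10
Net = 191/10 - 23 = -39/10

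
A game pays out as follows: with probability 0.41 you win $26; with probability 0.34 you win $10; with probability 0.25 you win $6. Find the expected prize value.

E[payout] = 26·0.41 + 10·0.34 + 6·0.25
 = 10.66 + 3.4 + 1.5
 = 15.56

15.56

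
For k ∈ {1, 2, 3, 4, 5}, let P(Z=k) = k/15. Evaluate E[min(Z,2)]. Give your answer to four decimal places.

1.9333

E[min(Z,2)] = Σ min(z,2)·P(Z=z)
 = 1·1/15 + 2·2/15 + 2·1/5 + 2·4/15 + 2·1/3
 = 1/15 + 4/15 + 2/5 + 8/15 + 2/3
 = 29/15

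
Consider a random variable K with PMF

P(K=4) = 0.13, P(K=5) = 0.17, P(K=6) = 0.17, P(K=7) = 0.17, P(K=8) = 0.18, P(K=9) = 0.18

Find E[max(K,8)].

E[max(K,8)] = Σ max(k,8)·P(K=k)
 = 8·0.13 + 8·0.17 + 8·0.17 + 8·0.17 + 8·0.18 + 9·0.18
 = 1.04 + 1.36 + 1.36 + 1.36 + 1.44 + 1.62
 = 8.18

8.18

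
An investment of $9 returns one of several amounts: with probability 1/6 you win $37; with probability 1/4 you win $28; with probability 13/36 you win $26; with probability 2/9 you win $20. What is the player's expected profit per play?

E[payout] = 37·1/6 + 28·1/4 + 26·13/36 + 20·2/9
 = 37/6 + 7 + 169/18 + 40/9
 = 27
Net = 27 - 9 = 18

18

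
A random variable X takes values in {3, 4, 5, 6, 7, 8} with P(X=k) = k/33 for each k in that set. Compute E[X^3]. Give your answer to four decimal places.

E[X^3] = Σ x^3·P(X=x)
 = 27·1/11 + 64·4/33 + 125·5/33 + 216·2/11 + 343·7/33 + 512·8/33
 = 27/11 + 256/33 + 625/33 + 432/11 + 2401/33 + 4096/33
 = 8755/33

265.3030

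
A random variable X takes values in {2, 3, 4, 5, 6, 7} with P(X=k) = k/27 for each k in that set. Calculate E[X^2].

29

E[X^2] = Σ x^2·P(X=x)
 = 4·2/27 + 9·1/9 + 16·4/27 + 25·5/27 + 36·2/9 + 49·7/27
 = 8/27 + 1 + 64/27 + 125/27 + 8 + 343/27
 = 29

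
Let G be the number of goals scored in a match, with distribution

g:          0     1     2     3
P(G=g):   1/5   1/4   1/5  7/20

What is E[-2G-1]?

E[-2G-1] = Σ (-2g-1)·P(G=g)
 = (-1)·1/5 + (-3)·1/4 + (-5)·1/5 + (-7)·7/20
 = (-1/5) + (-3/4) + (-1) + (-49/20)
 = -22/5

-4.4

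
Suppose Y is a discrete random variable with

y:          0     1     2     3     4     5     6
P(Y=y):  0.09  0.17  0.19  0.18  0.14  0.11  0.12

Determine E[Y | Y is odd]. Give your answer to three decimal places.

2.739

P(Y is odd) = 0.17 + 0.18 + 0.11 = 0.46.
E[Y | Y is odd] = [1·0.17 + 3·0.18 + 5·0.11] / 0.46
 = 1.26 / 0.46
 = 63/23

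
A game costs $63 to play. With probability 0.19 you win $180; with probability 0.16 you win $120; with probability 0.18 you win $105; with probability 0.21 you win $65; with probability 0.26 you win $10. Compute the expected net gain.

E[payout] = 180·0.19 + 120·0.16 + 105·0.18 + 65·0.21 + 10·0.26
 = 34.2 + 19.2 + 18.9 + 13.65 + 2.6
 = 88.55
Net = 88.55 - 63 = 25.55

25.55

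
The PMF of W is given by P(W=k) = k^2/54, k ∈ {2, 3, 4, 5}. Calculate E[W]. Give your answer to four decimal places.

E[W] = Σ w·P(W=w)
 = 2·2/27 + 3·1/6 + 4·8/27 + 5·25/54
 = 4/27 + 1/2 + 32/27 + 125/54
 = 112/27

4.1481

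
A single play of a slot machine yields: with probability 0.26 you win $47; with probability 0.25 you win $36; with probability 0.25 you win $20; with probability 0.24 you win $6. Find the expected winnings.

E[payout] = 47·0.26 + 36·0.25 + 20·0.25 + 6·0.24
 = 12.22 + 9 + 5 + 1.44
 = 27.66

27.66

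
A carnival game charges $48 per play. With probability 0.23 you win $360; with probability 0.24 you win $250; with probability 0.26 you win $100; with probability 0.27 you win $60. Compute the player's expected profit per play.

E[payout] = 360·0.23 + 250·0.24 + 100·0.26 + 60·0.27
 = 82.8 + 60 + 26 + 16.2
 = 185
Net = 185 - 48 = 137

137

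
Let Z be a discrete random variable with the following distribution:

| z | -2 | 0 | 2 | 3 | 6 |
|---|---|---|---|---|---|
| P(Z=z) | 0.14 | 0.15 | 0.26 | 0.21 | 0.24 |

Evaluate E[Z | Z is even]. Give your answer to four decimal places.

P(Z is even) = 0.14 + 0.15 + 0.26 + 0.24 = 0.79.
E[Z | Z is even] = [(-2)·0.14 + 0·0.15 + 2·0.26 + 6·0.24] / 0.79
 = 1.68 / 0.79
 = 168/79

2.1266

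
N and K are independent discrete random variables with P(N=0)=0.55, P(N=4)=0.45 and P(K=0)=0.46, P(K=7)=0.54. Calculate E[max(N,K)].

E[max(N,K)] = Σ_n Σ_k max(n,k) · P(N=n)P(K=k)
 = 0·0.253 + 7·0.297 + 4·0.207 + 7·0.243
 = 0 + 2.079 + 0.828 + 1.701
 = 4.608

4.608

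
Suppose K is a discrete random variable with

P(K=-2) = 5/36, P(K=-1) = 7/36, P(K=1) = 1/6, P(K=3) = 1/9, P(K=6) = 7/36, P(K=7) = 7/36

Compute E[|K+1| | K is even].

P(K is even) = 5/36 + 7/36 = 1/3.
E[|K+1| | K is even] = [1·5/36 + 7·7/36] / (1/3)
 = 3/2 / (1/3)
 = 9/2

4.5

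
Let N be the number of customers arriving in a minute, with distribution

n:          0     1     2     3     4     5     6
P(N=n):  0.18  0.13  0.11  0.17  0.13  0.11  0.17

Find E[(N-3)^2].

E[(N-3)^2] = Σ (n-3)^2·P(N=n)
 = 9·0.18 + 4·0.13 + 1·0.11 + 0·0.17 + 1·0.13 + 4·0.11 + 9·0.17
 = 1.62 + 0.52 + 0.11 + 0 + 0.13 + 0.44 + 1.53
 = 4.35

4.35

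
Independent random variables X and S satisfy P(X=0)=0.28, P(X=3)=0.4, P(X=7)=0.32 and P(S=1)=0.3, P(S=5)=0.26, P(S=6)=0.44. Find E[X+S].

7.68

E[X+S] = Σ_x Σ_s (x+s) · P(X=x)P(S=s)
 = 1·0.084 + 5·0.0728 + 6·0.1232 + 4·0.12 + 8·0.104 + 9·0.176 + 8·0.096 + 12·0.0832 + 13·0.1408
 = 0.084 + 0.364 + 0.7392 + 0.48 + 0.832 + 1.584 + 0.768 + 0.9984 + 1.8304
 = 7.68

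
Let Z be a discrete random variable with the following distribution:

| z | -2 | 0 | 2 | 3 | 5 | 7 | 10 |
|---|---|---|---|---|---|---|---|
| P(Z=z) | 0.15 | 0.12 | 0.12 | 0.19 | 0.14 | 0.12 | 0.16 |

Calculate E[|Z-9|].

5.67

E[|Z-9|] = Σ |z-9|·P(Z=z)
 = 11·0.15 + 9·0.12 + 7·0.12 + 6·0.19 + 4·0.14 + 2·0.12 + 1·0.16
 = 1.65 + 1.08 + 0.84 + 1.14 + 0.56 + 0.24 + 0.16
 = 5.67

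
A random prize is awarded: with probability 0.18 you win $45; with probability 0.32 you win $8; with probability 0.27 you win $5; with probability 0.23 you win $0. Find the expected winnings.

12.01

E[payout] = 45·0.18 + 8·0.32 + 5·0.27 + 0·0.23
 = 8.1 + 2.56 + 1.35 + 0
 = 12.01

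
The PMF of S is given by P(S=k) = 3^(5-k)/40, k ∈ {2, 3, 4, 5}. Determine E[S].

2.45

E[S] = Σ s·P(S=s)
 = 2·27/40 + 3·9/40 + 4·3/40 + 5·1/40
 = 27/20 + 27/40 + 3/10 + 1/8
 = 49/20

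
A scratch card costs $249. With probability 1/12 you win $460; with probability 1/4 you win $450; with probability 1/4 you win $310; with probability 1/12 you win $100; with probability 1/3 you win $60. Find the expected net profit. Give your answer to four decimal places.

E[payout] = 460·1/12 + 450·1/4 + 310·1/4 + 100·1/12 + 60·1/3
 = 115/3 + 225/2 + 155/2 + 25/3 + 20
 = 770/3
Net = 770/3 - 249 = 23/3

7.6667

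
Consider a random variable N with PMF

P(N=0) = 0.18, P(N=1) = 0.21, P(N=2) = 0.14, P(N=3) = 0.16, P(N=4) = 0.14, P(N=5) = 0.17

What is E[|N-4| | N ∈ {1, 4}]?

P(N ∈ {1, 4}) = 0.21 + 0.14 = 0.35.
E[|N-4| | N ∈ {1, 4}] = [3·0.21 + 0·0.14] / 0.35
 = 0.63 / 0.35
 = 9/5

1.8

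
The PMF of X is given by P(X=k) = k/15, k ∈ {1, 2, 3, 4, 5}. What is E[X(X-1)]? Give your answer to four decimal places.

E[X(X-1)] = Σ x(x-1)·P(X=x)
 = 0·1/15 + 2·2/15 + 6·1/5 + 12·4/15 + 20·1/3
 = 0 + 4/15 + 6/5 + 16/5 + 20/3
 = 34/3

11.3333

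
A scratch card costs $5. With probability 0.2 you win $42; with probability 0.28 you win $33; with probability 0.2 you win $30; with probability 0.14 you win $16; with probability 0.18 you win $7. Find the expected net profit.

22.14

E[payout] = 42·0.2 + 33·0.28 + 30·0.2 + 16·0.14 + 7·0.18
 = 8.4 + 9.24 + 6 + 2.24 + 1.26
 = 27.14
Net = 27.14 - 5 = 22.14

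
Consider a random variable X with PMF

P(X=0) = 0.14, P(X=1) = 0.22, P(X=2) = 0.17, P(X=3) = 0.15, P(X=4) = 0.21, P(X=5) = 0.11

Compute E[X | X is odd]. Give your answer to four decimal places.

P(X is odd) = 0.22 + 0.15 + 0.11 = 0.48.
E[X | X is odd] = [1·0.22 + 3·0.15 + 5·0.11] / 0.48
 = 1.22 / 0.48
 = 61/24

2.5417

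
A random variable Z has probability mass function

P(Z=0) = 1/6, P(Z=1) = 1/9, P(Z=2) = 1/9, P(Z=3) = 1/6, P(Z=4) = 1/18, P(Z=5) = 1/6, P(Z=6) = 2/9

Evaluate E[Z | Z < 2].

P(Z < 2) = 1/6 + 1/9 = 5/18.
E[Z | Z < 2] = [0·1/6 + 1·1/9] / (5/18)
 = 1/9 / (5/18)
 = 2/5

0.4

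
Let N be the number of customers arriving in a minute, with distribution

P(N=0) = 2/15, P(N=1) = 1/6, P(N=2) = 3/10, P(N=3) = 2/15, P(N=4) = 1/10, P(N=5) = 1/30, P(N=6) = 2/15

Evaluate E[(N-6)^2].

E[(N-6)^2] = Σ (n-6)^2·P(N=n)
 = 36·2/15 + 25·1/6 + 16·3/10 + 9·2/15 + 4·1/10 + 1·1/30 + 0·2/15
 = 24/5 + 25/6 + 24/5 + 6/5 + 2/5 + 1/30 + 0
 = 77/5

15.4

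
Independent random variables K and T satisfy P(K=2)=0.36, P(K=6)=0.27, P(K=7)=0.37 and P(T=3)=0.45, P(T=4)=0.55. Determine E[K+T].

E[K+T] = Σ_k Σ_t (k+t) · P(K=k)P(T=t)
 = 5·0.162 + 6·0.198 + 9·0.1215 + 10·0.1485 + 10·0.1665 + 11·0.2035
 = 0.81 + 1.188 + 1.0935 + 1.485 + 1.665 + 2.2385
 = 8.48

8.48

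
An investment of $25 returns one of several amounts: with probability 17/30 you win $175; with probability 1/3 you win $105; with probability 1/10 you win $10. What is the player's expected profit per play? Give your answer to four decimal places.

E[payout] = 175·17/30 + 105·1/3 + 10·1/10
 = 595/6 + 35 + 1
 = 811/6
Net = 811/6 - 25 = 661/6

110.1667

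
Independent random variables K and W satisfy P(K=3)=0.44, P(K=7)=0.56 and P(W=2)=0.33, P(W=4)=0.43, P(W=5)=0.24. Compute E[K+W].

E[K+W] = Σ_k Σ_w (k+w) · P(K=k)P(W=w)
 = 5·0.1452 + 7·0.1892 + 8·0.1056 + 9·0.1848 + 11·0.2408 + 12·0.1344
 = 0.726 + 1.3244 + 0.8448 + 1.6632 + 2.6488 + 1.6128
 = 8.82

8.82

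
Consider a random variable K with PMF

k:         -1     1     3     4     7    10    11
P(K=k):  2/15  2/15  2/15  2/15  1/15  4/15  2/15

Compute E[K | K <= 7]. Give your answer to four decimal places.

P(K <= 7) = 2/15 + 2/15 + 2/15 + 2/15 + 1/15 = 3/5.
E[K | K <= 7] = [(-1)·2/15 + 1·2/15 + 3·2/15 + 4·2/15 + 7·1/15] / (3/5)
 = 7/5 / (3/5)
 = 7/3

2.3333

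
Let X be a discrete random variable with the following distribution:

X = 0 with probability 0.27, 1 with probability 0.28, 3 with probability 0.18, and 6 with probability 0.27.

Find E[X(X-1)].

9.18

E[X(X-1)] = Σ x(x-1)·P(X=x)
 = 0·0.27 + 0·0.28 + 6·0.18 + 30·0.27
 = 0 + 0 + 1.08 + 8.1
 = 9.18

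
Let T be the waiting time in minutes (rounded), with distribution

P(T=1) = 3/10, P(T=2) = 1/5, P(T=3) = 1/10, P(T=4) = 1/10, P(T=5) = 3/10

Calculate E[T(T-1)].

8.2

E[T(T-1)] = Σ t(t-1)·P(T=t)
 = 0·3/10 + 2·1/5 + 6·1/10 + 12·1/10 + 20·3/10
 = 0 + 2/5 + 3/5 + 6/5 + 6
 = 41/5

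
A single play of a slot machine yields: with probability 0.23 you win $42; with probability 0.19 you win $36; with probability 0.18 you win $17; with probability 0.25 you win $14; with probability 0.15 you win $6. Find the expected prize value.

23.96

E[payout] = 42·0.23 + 36·0.19 + 17·0.18 + 14·0.25 + 6·0.15
 = 9.66 + 6.84 + 3.06 + 3.5 + 0.9
 = 23.96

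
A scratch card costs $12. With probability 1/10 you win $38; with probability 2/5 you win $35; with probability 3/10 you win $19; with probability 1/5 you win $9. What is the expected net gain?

E[payout] = 38·1/10 + 35·2/5 + 19·3/10 + 9·1/5
 = 19/5 + 14 + 57/10 + 9/5
 = 253/10
Net = 253/10 - 12 = 133/10

13.3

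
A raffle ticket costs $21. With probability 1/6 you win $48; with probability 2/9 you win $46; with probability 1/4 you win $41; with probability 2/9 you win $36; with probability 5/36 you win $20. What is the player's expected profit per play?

E[payout] = 48·1/6 + 46·2/9 + 41·1/4 + 36·2/9 + 20·5/36
 = 8 + 92/9 + 41/4 + 8 + 25/9
 = 157/4
Net = 157/4 - 21 = 73/4

18.25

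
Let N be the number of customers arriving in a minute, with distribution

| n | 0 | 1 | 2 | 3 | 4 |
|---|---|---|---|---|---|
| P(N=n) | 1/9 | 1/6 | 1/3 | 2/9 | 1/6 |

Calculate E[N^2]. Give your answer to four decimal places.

6.1667

E[N^2] = Σ n^2·P(N=n)
 = 0·1/9 + 1·1/6 + 4·1/3 + 9·2/9 + 16·1/6
 = 0 + 1/6 + 4/3 + 2 + 8/3
 = 37/6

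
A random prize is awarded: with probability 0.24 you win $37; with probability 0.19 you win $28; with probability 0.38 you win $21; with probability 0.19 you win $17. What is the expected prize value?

E[payout] = 37·0.24 + 28·0.19 + 21·0.38 + 17·0.19
 = 8.88 + 5.32 + 7.98 + 3.23
 = 25.41

25.41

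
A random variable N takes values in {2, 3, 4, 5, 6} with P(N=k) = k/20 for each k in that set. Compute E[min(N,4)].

3.65

E[min(N,4)] = Σ min(n,4)·P(N=n)
 = 2·1/10 + 3·3/20 + 4·1/5 + 4·1/4 + 4·3/10
 = 1/5 + 9/20 + 4/5 + 1 + 6/5
 = 73/20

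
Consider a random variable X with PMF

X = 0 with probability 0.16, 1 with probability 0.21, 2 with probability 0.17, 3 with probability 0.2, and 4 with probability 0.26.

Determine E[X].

E[X] = Σ x·P(X=x)
 = 0·0.16 + 1·0.21 + 2·0.17 + 3·0.2 + 4·0.26
 = 0 + 0.21 + 0.34 + 0.6 + 1.04
 = 2.19

2.19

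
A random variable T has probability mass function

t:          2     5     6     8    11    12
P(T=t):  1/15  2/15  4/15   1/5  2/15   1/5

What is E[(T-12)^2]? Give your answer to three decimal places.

26.133

E[(T-12)^2] = Σ (t-12)^2·P(T=t)
 = 100·1/15 + 49·2/15 + 36·4/15 + 16·1/5 + 1·2/15 + 0·1/5
 = 20/3 + 98/15 + 48/5 + 16/5 + 2/15 + 0
 = 392/15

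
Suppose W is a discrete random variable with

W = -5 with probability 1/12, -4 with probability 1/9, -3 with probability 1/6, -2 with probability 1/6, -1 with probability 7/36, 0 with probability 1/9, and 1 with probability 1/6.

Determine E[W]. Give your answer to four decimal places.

E[W] = Σ w·P(W=w)
 = (-5)·1/12 + (-4)·1/9 + (-3)·1/6 + (-2)·1/6 + (-1)·7/36 + 0·1/9 + 1·1/6
 = (-5/12) + (-4/9) + (-1/2) + (-1/3) + (-7/36) + 0 + 1/6
 = -31/18

-1.7222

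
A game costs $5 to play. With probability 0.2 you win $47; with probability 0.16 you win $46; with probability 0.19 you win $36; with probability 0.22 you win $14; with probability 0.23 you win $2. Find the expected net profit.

E[payout] = 47·0.2 + 46·0.16 + 36·0.19 + 14·0.22 + 2·0.23
 = 9.4 + 7.36 + 6.84 + 3.08 + 0.46
 = 27.14
Net = 27.14 - 5 = 22.14

22.14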